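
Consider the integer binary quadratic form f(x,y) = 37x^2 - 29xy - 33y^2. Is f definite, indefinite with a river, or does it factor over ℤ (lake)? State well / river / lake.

D = b²−4ac = (-29)² − 4·37·(-33) = 5725
D > 0 non-square ⇒ indefinite ⇒ periodic river

river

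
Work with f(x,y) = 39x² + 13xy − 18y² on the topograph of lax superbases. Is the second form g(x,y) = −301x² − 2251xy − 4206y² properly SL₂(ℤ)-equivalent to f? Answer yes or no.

D₁ = 2977, D₂ = 2977
river cycle of f (length 66): (-18, 23, 34), (34, 45, -7), (-7, 53, 6), (6, 43, -47), (-47, 51, 2), (2, 53, -21), (-21, 31, 24), (24, 17, -28), (-28, 39, 13), (13, 39, -28), … (56 more)
river cycle of g (length 66): (-18, 23, 34), (34, 45, -7), (-7, 53, 6), (6, 43, -47), (-47, 51, 2), (2, 53, -21), (-21, 31, 24), (24, 17, -28), (-28, 39, 13), (13, 39, -28), … (56 more)
cycles coincide ⇒ equivalent

yes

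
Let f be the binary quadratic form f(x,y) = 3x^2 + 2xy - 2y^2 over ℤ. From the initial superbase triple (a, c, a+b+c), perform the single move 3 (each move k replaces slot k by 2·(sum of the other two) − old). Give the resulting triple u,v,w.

start (3,-2,3) = (f(1,0),f(0,1),f(1,1))
replace slot 3: 2·(3+(-2)) − 3 = -1 → (3,-2,-1)

3,-2,-1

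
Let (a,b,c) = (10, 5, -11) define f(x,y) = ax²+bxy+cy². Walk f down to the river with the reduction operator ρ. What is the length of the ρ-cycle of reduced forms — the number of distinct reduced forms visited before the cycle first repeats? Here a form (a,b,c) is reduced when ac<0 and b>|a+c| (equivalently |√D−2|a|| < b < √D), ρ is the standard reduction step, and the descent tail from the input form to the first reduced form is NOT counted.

D = 465, ⌊√D⌋ = 21
river: ρ → (-11,17,4)
river: ρ → (4,15,-15)
river: ρ → (-15,15,4)
river: ρ → (4,17,-11)
river: ρ → (-11,5,10)
river: ρ → (10,15,-6)
river: ρ → (-6,21,1)
river: ρ → (1,21,-6)
river: ρ → (-6,15,10)
river: ρ → (10,5,-11)
ρ-cycle length = 10 (tail of 0 descent steps not counted)

10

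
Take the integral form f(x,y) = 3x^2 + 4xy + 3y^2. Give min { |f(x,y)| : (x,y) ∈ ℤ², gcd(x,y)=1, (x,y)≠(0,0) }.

translate: b→-2 (≡4 mod 6), so (3,4,3)→(3,-2,2)
flip: (3,-2,2)→(2,2,3)
reduced (well bottom): (2,2,3) with a≤c, −a<b≤a
well minimum = a = 2

2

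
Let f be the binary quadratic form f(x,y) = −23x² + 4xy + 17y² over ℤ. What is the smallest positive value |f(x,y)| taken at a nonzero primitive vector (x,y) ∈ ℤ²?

descent: ρ → (17,30,-10)  [lands on river]
river: ρ → (-10,30,17)
river: ρ → (17,38,-2)
river: ρ → (-2,38,17)
closes: descent 1, river 4
min |a| on river = 2

2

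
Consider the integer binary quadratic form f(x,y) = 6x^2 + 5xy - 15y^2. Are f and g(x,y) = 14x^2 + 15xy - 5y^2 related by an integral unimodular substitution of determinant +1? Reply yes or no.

D₁ = 385, D₂ = 505
discriminants differ ⇒ not SL₂(ℤ)-equivalent

no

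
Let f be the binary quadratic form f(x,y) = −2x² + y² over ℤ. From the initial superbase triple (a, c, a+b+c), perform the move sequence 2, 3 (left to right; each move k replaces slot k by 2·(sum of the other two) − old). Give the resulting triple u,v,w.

start (-2,1,-1) = (f(1,0),f(0,1),f(1,1))
replace slot 2: 2·((-2)+(-1)) − 1 = -7 → (-2,-7,-1)
replace slot 3: 2·((-2)+(-7)) − (-1) = -17 → (-2,-7,-17)

-2,-7,-17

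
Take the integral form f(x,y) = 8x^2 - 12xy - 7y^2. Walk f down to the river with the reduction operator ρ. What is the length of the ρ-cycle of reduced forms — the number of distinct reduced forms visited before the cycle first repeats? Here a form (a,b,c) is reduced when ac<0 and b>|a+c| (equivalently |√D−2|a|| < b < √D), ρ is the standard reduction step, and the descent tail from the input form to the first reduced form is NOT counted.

D = 368, ⌊√D⌋ = 19
descent: ρ → (-7,12,8)  [lands on river]
river: ρ → (8,4,-11)
river: ρ → (-11,18,1)
river: ρ → (1,18,-11)
river: ρ → (-11,4,8)
river: ρ → (8,12,-7)
river: ρ → (-7,16,4)
river: ρ → (4,16,-7)
ρ-cycle length = 8 (tail of 1 descent step not counted)

8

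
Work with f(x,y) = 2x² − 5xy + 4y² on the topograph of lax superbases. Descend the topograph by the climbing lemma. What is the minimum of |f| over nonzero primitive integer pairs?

translate: b→-1 (≡-5 mod 4), so (2,-5,4)→(2,-1,1)
flip: (2,-1,1)→(1,1,2)
reduced (well bottom): (1,1,2) with a≤c, −a<b≤a
well minimum = a = 1

1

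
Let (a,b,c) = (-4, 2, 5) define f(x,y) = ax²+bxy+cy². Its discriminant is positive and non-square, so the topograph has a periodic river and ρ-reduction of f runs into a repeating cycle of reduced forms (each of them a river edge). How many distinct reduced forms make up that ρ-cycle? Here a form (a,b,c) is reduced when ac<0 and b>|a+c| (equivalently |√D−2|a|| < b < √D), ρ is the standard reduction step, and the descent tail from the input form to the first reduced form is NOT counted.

D = 84, ⌊√D⌋ = 9
river: ρ → (5,8,-1)
river: ρ → (-1,8,5)
river: ρ → (5,2,-4)
river: ρ → (-4,6,3)
river: ρ → (3,6,-4)
river: ρ → (-4,2,5)
ρ-cycle length = 6 (tail of 0 descent steps not counted)

6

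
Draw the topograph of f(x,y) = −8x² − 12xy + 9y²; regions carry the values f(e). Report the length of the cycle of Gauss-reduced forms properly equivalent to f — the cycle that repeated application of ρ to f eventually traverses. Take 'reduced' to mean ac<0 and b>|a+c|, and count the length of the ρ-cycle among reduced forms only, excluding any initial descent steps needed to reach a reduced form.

D = 432, ⌊√D⌋ = 20
descent: ρ → (9,12,-8)  [lands on river]
river: ρ → (-8,20,1)
river: ρ → (1,20,-8)
river: ρ → (-8,12,9)
river: ρ → (9,6,-11)
river: ρ → (-11,16,4)
river: ρ → (4,16,-11)
river: ρ → (-11,6,9)
ρ-cycle length = 8 (tail of 1 descent step not counted)

8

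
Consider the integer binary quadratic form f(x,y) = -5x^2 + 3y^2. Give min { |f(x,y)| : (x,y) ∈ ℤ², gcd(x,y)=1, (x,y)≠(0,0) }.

descent: ρ → (3,6,-2)  [lands on river]
river: ρ → (-2,6,3)
closes: descent 1, river 2
min |a| on river = 2

2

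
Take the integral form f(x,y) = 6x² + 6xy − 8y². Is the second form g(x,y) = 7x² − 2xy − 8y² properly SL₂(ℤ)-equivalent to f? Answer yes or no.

D₁ = 228, D₂ = 228
river cycle of f (length 6): (-8, 10, 4), (4, 14, -2), (-2, 14, 4), (4, 10, -8), (-8, 6, 6), (6, 6, -8)
river cycle of g (length 6): (-8, 2, 7), (7, 12, -3), (-3, 12, 7), (7, 2, -8), (-8, 14, 1), (1, 14, -8)
cycles differ ⇒ inequivalent

no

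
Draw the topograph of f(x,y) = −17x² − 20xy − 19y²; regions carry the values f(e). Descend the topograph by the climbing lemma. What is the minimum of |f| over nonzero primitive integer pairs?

translate: b→-14 (≡20 mod 34), so (17,20,19)→(17,-14,16)
flip: (17,-14,16)→(16,14,17)
reduced (well bottom): (16,14,17) with a≤c, −a<b≤a
well minimum |f| = |-16| = 16 (negative-definite)

16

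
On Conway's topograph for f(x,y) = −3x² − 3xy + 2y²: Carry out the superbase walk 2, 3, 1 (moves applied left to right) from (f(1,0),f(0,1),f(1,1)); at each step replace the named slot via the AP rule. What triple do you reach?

start (-3,2,-4) = (f(1,0),f(0,1),f(1,1))
replace slot 2: 2·((-3)+(-4)) − 2 = -16 → (-3,-16,-4)
replace slot 3: 2·((-3)+(-16)) − (-4) = -34 → (-3,-16,-34)
replace slot 1: 2·((-16)+(-34)) − (-3) = -97 → (-97,-16,-34)

-97,-16,-34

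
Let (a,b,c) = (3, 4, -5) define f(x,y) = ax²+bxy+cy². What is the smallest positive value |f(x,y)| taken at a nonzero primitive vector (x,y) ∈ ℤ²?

river: ρ → (-5,6,2)
river: ρ → (2,6,-5)
river: ρ → (-5,4,3)
river: ρ → (3,8,-1)
river: ρ → (-1,8,3)
river: ρ → (3,4,-5)
closes: descent 0, river 6
min |a| on river = 1

1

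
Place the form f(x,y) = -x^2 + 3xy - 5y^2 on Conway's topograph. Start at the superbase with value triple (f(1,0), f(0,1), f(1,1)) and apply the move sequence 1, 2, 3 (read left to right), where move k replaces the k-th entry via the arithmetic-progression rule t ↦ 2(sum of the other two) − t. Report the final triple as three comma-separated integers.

start (-1,-5,-3) = (f(1,0),f(0,1),f(1,1))
replace slot 1: 2·((-5)+(-3)) − (-1) = -15 → (-15,-5,-3)
replace slot 2: 2·((-15)+(-3)) − (-5) = -31 → (-15,-31,-3)
replace slot 3: 2·((-15)+(-31)) − (-3) = -89 → (-15,-31,-89)

-15,-31,-89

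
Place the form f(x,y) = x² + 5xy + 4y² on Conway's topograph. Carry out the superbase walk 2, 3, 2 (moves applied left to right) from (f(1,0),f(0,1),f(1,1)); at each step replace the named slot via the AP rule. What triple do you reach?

start (1,4,10) = (f(1,0),f(0,1),f(1,1))
replace slot 2: 2·(1+10) − 4 = 18 → (1,18,10)
replace slot 3: 2·(1+18) − 10 = 28 → (1,18,28)
replace slot 2: 2·(1+28) − 18 = 40 → (1,40,28)

1,40,28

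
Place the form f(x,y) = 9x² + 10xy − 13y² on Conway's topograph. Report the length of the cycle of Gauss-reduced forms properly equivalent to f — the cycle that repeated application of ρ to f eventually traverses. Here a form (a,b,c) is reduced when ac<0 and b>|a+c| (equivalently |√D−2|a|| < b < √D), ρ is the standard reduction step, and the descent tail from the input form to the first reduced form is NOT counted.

D = 568, ⌊√D⌋ = 23
river: ρ → (-13,16,6)
river: ρ → (6,20,-7)
river: ρ → (-7,22,3)
river: ρ → (3,20,-14)
river: ρ → (-14,8,9)
river: ρ → (9,10,-13)
ρ-cycle length = 6 (tail of 0 descent steps not counted)

6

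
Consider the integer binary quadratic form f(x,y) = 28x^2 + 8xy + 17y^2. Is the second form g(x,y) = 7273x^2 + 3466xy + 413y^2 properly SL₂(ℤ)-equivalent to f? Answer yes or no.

D₁ = -1840, D₂ = -1840
f: flip: (28,8,17)→(17,-8,28)
f: reduced (well bottom): (17,-8,28) with a≤c, −a<b≤a
g: flip: (7273,3466,413)→(413,-3466,7273)
g: translate: b→-162 (≡-3466 mod 826), so (413,-3466,7273)→(413,-162,17)
g: flip: (413,-162,17)→(17,162,413)
g: translate: b→-8 (≡162 mod 34), so (17,162,413)→(17,-8,28)
g: reduced (well bottom): (17,-8,28) with a≤c, −a<b≤a
reduced forms (17, -8, 28) vs (17, -8, 28) ⇒ equivalent

yes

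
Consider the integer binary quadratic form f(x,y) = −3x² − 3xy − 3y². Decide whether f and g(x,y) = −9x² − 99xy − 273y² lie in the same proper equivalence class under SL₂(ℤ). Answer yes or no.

D₁ = -27, D₂ = -27
f is negative-definite; reduce −f:
−f: reduced (well bottom): (3,3,3) with a≤c, −a<b≤a
flip sign back: reduced form of f is (-3,-3,-3)
g is negative-definite; reduce −g:
−g: translate: b→9 (≡99 mod 18), so (9,99,273)→(9,9,3)
−g: flip: (9,9,3)→(3,-9,9)
−g: translate: b→3 (≡-9 mod 6), so (3,-9,9)→(3,3,3)
−g: reduced (well bottom): (3,3,3) with a≤c, −a<b≤a
flip sign back: reduced form of g is (-3,-3,-3)
reduced forms (-3, -3, -3) vs (-3, -3, -3) ⇒ equivalent

yes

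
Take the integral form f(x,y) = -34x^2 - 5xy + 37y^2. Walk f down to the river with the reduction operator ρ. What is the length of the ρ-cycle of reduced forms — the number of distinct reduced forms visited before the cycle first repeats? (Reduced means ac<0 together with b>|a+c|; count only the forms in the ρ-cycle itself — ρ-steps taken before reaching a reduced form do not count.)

D = 5057, ⌊√D⌋ = 71
descent: ρ → (37,5,-34)  [lands on river]
river: ρ → (-34,63,8)
river: ρ → (8,65,-26)
river: ρ → (-26,39,34)
river: ρ → (34,29,-31)
river: ρ → (-31,33,32)
river: ρ → (32,31,-32)
river: ρ → (-32,33,31)
river: ρ → (31,29,-34)
river: ρ → (-34,39,26)
river: ρ → (26,65,-8)
river: ρ → (-8,63,34)
river: ρ → (34,5,-37)
river: ρ → (-37,69,2)
river: ρ → (2,71,-2)
river: ρ → (-2,69,37)
ρ-cycle length = 16 (tail of 1 descent step not counted)

16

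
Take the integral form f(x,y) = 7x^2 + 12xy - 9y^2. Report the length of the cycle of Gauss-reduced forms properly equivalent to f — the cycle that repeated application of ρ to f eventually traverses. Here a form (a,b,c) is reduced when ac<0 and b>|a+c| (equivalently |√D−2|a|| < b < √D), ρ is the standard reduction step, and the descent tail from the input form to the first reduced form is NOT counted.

D = 396, ⌊√D⌋ = 19
river: ρ → (-9,6,10)
river: ρ → (10,14,-5)
river: ρ → (-5,16,7)
river: ρ → (7,12,-9)
ρ-cycle length = 4 (tail of 0 descent steps not counted)

4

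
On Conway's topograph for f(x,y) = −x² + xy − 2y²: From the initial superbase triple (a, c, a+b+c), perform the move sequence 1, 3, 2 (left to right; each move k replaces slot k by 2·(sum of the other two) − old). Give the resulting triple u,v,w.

start (-1,-2,-2) = (f(1,0),f(0,1),f(1,1))
replace slot 1: 2·((-2)+(-2)) − (-1) = -7 → (-7,-2,-2)
replace slot 3: 2·((-7)+(-2)) − (-2) = -16 → (-7,-2,-16)
replace slot 2: 2·((-7)+(-16)) − (-2) = -44 → (-7,-44,-16)

-7,-44,-16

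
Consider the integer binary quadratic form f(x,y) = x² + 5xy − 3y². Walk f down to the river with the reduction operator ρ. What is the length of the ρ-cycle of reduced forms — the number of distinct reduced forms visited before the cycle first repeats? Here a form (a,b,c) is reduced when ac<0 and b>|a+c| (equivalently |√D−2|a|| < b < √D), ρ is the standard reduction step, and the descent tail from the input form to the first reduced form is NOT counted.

D = 37, ⌊√D⌋ = 6
river: ρ → (-3,1,3)
river: ρ → (3,5,-1)
river: ρ → (-1,5,3)
river: ρ → (3,1,-3)
river: ρ → (-3,5,1)
river: ρ → (1,5,-3)
ρ-cycle length = 6 (tail of 0 descent steps not counted)

6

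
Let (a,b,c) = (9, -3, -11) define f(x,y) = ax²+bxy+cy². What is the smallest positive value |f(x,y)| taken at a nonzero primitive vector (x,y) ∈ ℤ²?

descent: ρ → (-11,3,9)  [lands on river]
river: ρ → (9,15,-5)
river: ρ → (-5,15,9)
river: ρ → (9,3,-11)
river: ρ → (-11,19,1)
river: ρ → (1,19,-11)
closes: descent 1, river 6
min |a| on river = 1

1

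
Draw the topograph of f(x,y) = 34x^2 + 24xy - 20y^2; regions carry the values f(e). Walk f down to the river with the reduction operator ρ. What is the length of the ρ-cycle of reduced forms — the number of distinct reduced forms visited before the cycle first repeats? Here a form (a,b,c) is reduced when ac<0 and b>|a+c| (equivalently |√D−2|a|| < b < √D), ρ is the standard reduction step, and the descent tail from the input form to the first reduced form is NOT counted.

D = 3296, ⌊√D⌋ = 57
river: ρ → (-20,56,2)
river: ρ → (2,56,-20)
river: ρ → (-20,24,34)
river: ρ → (34,44,-10)
river: ρ → (-10,56,4)
river: ρ → (4,56,-10)
river: ρ → (-10,44,34)
river: ρ → (34,24,-20)
ρ-cycle length = 8 (tail of 0 descent steps not counted)

8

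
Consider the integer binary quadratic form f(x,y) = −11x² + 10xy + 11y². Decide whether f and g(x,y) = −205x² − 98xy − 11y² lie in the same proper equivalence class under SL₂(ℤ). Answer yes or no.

D₁ = 584, D₂ = 584
river cycle of f (length 8): (11, 12, -10), (-10, 8, 13), (13, 18, -5), (-5, 22, 5), (5, 18, -13), (-13, 8, 10), (10, 12, -11), (-11, 10, 11)
river cycle of g (length 8): (-11, 10, 11), (11, 12, -10), (-10, 8, 13), (13, 18, -5), (-5, 22, 5), (5, 18, -13), (-13, 8, 10), (10, 12, -11)
cycles coincide ⇒ equivalent

yes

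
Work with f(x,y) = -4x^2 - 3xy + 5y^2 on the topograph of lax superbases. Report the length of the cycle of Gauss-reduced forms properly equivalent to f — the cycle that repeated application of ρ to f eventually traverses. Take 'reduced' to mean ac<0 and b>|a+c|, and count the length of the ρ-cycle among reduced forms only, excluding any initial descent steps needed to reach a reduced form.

D = 89, ⌊√D⌋ = 9
descent: ρ → (5,3,-4)  [lands on river]
river: ρ → (-4,5,4)
river: ρ → (4,3,-5)
river: ρ → (-5,7,2)
river: ρ → (2,9,-1)
river: ρ → (-1,9,2)
river: ρ → (2,7,-5)
river: ρ → (-5,3,4)
river: ρ → (4,5,-4)
river: ρ → (-4,3,5)
river: ρ → (5,7,-2)
river: ρ → (-2,9,1)
river: ρ → (1,9,-2)
river: ρ → (-2,7,5)
ρ-cycle length = 14 (tail of 1 descent step not counted)

14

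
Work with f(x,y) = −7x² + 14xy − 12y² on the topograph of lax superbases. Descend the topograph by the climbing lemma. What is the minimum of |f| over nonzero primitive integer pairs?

translate: b→0 (≡-14 mod 14), so (7,-14,12)→(7,0,5)
flip: (7,0,5)→(5,0,7)
reduced (well bottom): (5,0,7) with a≤c, −a<b≤a
well minimum |f| = |-5| = 5 (negative-definite)

5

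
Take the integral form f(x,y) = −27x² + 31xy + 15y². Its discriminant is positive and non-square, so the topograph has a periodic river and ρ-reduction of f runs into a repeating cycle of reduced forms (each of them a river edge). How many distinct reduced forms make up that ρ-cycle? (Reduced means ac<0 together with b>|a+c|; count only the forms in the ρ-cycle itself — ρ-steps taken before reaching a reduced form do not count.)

D = 2581, ⌊√D⌋ = 50
river: ρ → (15,29,-29)
river: ρ → (-29,29,15)
river: ρ → (15,31,-27)
river: ρ → (-27,23,19)
river: ρ → (19,15,-31)
river: ρ → (-31,47,3)
river: ρ → (3,49,-15)
river: ρ → (-15,41,15)
river: ρ → (15,49,-3)
river: ρ → (-3,47,31)
river: ρ → (31,15,-19)
river: ρ → (-19,23,27)
river: ρ → (27,31,-15)
river: ρ → (-15,29,29)
river: ρ → (29,29,-15)
river: ρ → (-15,31,27)
river: ρ → (27,23,-19)
river: ρ → (-19,15,31)
river: ρ → (31,47,-3)
river: ρ → (-3,49,15)
river: ρ → (15,41,-15)
river: ρ → (-15,49,3)
river: ρ → (3,47,-31)
river: ρ → (-31,15,19)
river: ρ → (19,23,-27)
river: ρ → (-27,31,15)
ρ-cycle length = 26 (tail of 0 descent steps not counted)

26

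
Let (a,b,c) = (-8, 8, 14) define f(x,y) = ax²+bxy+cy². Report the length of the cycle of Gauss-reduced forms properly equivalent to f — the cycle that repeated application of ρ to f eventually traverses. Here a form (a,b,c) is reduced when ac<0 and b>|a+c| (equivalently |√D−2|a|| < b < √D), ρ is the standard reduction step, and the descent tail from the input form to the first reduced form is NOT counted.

D = 512, ⌊√D⌋ = 22
river: ρ → (14,20,-2)
river: ρ → (-2,20,14)
river: ρ → (14,8,-8)
river: ρ → (-8,8,14)
ρ-cycle length = 4 (tail of 0 descent steps not counted)

4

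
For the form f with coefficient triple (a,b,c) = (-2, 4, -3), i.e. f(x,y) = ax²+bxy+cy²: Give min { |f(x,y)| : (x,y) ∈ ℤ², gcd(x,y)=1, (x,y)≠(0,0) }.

translate: b→0 (≡-4 mod 4), so (2,-4,3)→(2,0,1)
flip: (2,0,1)→(1,0,2)
reduced (well bottom): (1,0,2) with a≤c, −a<b≤a
well minimum |f| = |-1| = 1 (negative-definite)

1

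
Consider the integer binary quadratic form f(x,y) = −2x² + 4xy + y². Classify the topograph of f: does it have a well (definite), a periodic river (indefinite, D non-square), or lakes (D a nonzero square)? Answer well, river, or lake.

D = b²−4ac = 4² − 4·(-2)·1 = 24
D > 0 non-square ⇒ indefinite ⇒ periodic river

river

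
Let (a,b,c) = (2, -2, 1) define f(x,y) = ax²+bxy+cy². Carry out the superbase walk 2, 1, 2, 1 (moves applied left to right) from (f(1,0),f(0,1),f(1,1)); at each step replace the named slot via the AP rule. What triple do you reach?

start (2,1,1) = (f(1,0),f(0,1),f(1,1))
replace slot 2: 2·(2+1) − 1 = 5 → (2,5,1)
replace slot 1: 2·(5+1) − 2 = 10 → (10,5,1)
replace slot 2: 2·(10+1) − 5 = 17 → (10,17,1)
replace slot 1: 2·(17+1) − 10 = 26 → (26,17,1)

26,17,1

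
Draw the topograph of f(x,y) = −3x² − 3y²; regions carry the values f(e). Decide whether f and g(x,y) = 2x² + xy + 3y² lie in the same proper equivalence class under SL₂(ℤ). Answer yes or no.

D₁ = -36, D₂ = -23
discriminants differ ⇒ not SL₂(ℤ)-equivalent

no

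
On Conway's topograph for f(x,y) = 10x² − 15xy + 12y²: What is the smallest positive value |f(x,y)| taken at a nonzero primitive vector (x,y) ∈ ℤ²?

translate: b→5 (≡-15 mod 20), so (10,-15,12)→(10,5,7)
flip: (10,5,7)→(7,-5,10)
reduced (well bottom): (7,-5,10) with a≤c, −a<b≤a
well minimum = a = 7

7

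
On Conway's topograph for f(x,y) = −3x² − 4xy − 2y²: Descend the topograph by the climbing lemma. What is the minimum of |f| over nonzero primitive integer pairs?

translate: b→-2 (≡4 mod 6), so (3,4,2)→(3,-2,1)
flip: (3,-2,1)→(1,2,3)
translate: b→0 (≡2 mod 2), so (1,2,3)→(1,0,2)
reduced (well bottom): (1,0,2) with a≤c, −a<b≤a
well minimum |f| = |-1| = 1 (negative-definite)

1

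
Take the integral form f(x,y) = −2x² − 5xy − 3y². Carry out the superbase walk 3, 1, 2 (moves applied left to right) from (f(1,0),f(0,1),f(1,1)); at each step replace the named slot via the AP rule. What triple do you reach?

start (-2,-3,-10) = (f(1,0),f(0,1),f(1,1))
replace slot 3: 2·((-2)+(-3)) − (-10) = 0 → (-2,-3,0)
replace slot 1: 2·((-3)+0) − (-2) = -4 → (-4,-3,0)
replace slot 2: 2·((-4)+0) − (-3) = -5 → (-4,-5,0)

-4,-5,0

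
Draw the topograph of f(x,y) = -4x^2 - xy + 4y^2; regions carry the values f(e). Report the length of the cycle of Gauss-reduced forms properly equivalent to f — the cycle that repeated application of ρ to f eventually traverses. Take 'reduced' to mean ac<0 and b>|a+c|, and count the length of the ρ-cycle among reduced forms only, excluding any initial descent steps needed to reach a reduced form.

D = 65, ⌊√D⌋ = 8
descent: ρ → (4,1,-4)  [lands on river]
river: ρ → (-4,7,1)
river: ρ → (1,7,-4)
river: ρ → (-4,1,4)
river: ρ → (4,7,-1)
river: ρ → (-1,7,4)
ρ-cycle length = 6 (tail of 1 descent step not counted)

6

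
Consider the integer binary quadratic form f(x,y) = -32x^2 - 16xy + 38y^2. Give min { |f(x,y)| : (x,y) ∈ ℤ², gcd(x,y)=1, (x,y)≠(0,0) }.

descent: ρ → (38,16,-32)  [lands on river]
river: ρ → (-32,48,22)
river: ρ → (22,40,-40)
river: ρ → (-40,40,22)
river: ρ → (22,48,-32)
river: ρ → (-32,16,38)
river: ρ → (38,60,-10)
river: ρ → (-10,60,38)
closes: descent 1, river 8
min |a| on river = 10

10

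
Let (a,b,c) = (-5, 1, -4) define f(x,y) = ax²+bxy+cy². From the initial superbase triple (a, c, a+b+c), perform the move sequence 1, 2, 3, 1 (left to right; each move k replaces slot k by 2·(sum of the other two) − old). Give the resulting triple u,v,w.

start (-5,-4,-8) = (f(1,0),f(0,1),f(1,1))
replace slot 1: 2·((-4)+(-8)) − (-5) = -19 → (-19,-4,-8)
replace slot 2: 2·((-19)+(-8)) − (-4) = -50 → (-19,-50,-8)
replace slot 3: 2·((-19)+(-50)) − (-8) = -130 → (-19,-50,-130)
replace slot 1: 2·((-50)+(-130)) − (-19) = -341 → (-341,-50,-130)

-341,-50,-130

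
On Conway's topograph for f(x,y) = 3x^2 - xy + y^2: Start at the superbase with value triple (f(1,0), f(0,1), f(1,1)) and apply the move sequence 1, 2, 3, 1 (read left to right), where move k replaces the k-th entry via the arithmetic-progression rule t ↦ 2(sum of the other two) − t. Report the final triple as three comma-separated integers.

start (3,1,3) = (f(1,0),f(0,1),f(1,1))
replace slot 1: 2·(1+3) − 3 = 5 → (5,1,3)
replace slot 2: 2·(5+3) − 1 = 15 → (5,15,3)
replace slot 3: 2·(5+15) − 3 = 37 → (5,15,37)
replace slot 1: 2·(15+37) − 5 = 99 → (99,15,37)

99,15,37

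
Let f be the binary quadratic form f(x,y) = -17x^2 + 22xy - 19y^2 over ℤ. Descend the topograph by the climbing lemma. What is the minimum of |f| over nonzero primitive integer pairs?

translate: b→12 (≡-22 mod 34), so (17,-22,19)→(17,12,14)
flip: (17,12,14)→(14,-12,17)
reduced (well bottom): (14,-12,17) with a≤c, −a<b≤a
well minimum |f| = |-14| = 14 (negative-definite)

14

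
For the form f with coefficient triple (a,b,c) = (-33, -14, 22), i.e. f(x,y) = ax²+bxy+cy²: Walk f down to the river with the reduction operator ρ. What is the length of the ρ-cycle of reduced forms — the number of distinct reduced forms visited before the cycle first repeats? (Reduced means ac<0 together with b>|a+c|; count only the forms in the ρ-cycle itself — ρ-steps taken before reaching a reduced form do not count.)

D = 3100, ⌊√D⌋ = 55
descent: ρ → (22,14,-33)  [lands on river]
river: ρ → (-33,52,3)
river: ρ → (3,50,-50)
river: ρ → (-50,50,3)
river: ρ → (3,52,-33)
river: ρ → (-33,14,22)
river: ρ → (22,30,-25)
river: ρ → (-25,20,27)
river: ρ → (27,34,-18)
river: ρ → (-18,38,23)
river: ρ → (23,54,-2)
river: ρ → (-2,54,23)
river: ρ → (23,38,-18)
river: ρ → (-18,34,27)
river: ρ → (27,20,-25)
river: ρ → (-25,30,22)
ρ-cycle length = 16 (tail of 1 descent step not counted)

16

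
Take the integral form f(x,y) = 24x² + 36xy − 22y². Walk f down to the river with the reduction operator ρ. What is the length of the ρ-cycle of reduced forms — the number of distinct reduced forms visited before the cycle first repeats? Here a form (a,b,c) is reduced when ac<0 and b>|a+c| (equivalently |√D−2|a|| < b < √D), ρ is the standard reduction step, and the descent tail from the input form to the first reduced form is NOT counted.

D = 3408, ⌊√D⌋ = 58
river: ρ → (-22,52,8)
river: ρ → (8,44,-46)
river: ρ → (-46,48,6)
river: ρ → (6,48,-46)
river: ρ → (-46,44,8)
river: ρ → (8,52,-22)
river: ρ → (-22,36,24)
river: ρ → (24,12,-34)
river: ρ → (-34,56,2)
river: ρ → (2,56,-34)
river: ρ → (-34,12,24)
river: ρ → (24,36,-22)
ρ-cycle length = 12 (tail of 0 descent steps not counted)

12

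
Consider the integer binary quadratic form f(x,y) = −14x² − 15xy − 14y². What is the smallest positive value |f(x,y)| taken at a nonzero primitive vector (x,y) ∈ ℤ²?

translate: b→-13 (≡15 mod 28), so (14,15,14)→(14,-13,13)
flip: (14,-13,13)→(13,13,14)
reduced (well bottom): (13,13,14) with a≤c, −a<b≤a
well minimum |f| = |-13| = 13 (negative-definite)

13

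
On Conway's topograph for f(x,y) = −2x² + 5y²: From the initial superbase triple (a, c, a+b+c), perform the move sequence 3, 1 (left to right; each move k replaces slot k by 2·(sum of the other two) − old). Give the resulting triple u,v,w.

start (-2,5,3) = (f(1,0),f(0,1),f(1,1))
replace slot 3: 2·((-2)+5) − 3 = 3 → (-2,5,3)
replace slot 1: 2·(5+3) − (-2) = 18 → (18,5,3)

18,5,3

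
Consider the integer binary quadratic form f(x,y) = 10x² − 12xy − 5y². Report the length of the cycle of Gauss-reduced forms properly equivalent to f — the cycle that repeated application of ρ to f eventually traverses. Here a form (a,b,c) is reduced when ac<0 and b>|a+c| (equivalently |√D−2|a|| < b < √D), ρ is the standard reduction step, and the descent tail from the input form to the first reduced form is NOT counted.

D = 344, ⌊√D⌋ = 18
descent: ρ → (-5,12,10)  [lands on river]
river: ρ → (10,8,-7)
river: ρ → (-7,6,11)
river: ρ → (11,16,-2)
river: ρ → (-2,16,11)
river: ρ → (11,6,-7)
river: ρ → (-7,8,10)
river: ρ → (10,12,-5)
river: ρ → (-5,18,1)
river: ρ → (1,18,-5)
ρ-cycle length = 10 (tail of 1 descent step not counted)

10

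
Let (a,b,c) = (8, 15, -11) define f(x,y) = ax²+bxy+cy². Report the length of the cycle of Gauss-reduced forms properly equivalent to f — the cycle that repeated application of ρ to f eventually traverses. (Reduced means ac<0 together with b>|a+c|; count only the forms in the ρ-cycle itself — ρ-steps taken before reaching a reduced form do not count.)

D = 577, ⌊√D⌋ = 24
river: ρ → (-11,7,12)
river: ρ → (12,17,-6)
river: ρ → (-6,19,9)
river: ρ → (9,17,-8)
river: ρ → (-8,15,11)
river: ρ → (11,7,-12)
river: ρ → (-12,17,6)
river: ρ → (6,19,-9)
river: ρ → (-9,17,8)
river: ρ → (8,15,-11)
ρ-cycle length = 10 (tail of 0 descent steps not counted)

10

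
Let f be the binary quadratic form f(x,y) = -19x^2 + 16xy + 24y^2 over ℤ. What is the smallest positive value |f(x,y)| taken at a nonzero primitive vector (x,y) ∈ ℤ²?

river: ρ → (24,32,-11)
river: ρ → (-11,34,21)
river: ρ → (21,8,-24)
river: ρ → (-24,40,5)
river: ρ → (5,40,-24)
river: ρ → (-24,8,21)
river: ρ → (21,34,-11)
river: ρ → (-11,32,24)
river: ρ → (24,16,-19)
river: ρ → (-19,22,21)
river: ρ → (21,20,-20)
river: ρ → (-20,20,21)
river: ρ → (21,22,-19)
river: ρ → (-19,16,24)
closes: descent 0, river 14
min |a| on river = 5

5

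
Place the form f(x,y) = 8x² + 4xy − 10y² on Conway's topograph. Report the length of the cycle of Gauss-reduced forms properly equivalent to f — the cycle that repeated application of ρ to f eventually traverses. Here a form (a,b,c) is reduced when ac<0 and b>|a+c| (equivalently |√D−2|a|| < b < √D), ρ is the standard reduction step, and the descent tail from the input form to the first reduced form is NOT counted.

D = 336, ⌊√D⌋ = 18
river: ρ → (-10,16,2)
river: ρ → (2,16,-10)
river: ρ → (-10,4,8)
river: ρ → (8,12,-6)
river: ρ → (-6,12,8)
river: ρ → (8,4,-10)
ρ-cycle length = 6 (tail of 0 descent steps not counted)

6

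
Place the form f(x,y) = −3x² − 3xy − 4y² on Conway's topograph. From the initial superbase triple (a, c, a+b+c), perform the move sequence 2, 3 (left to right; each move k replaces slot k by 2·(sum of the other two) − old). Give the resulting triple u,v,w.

start (-3,-4,-10) = (f(1,0),f(0,1),f(1,1))
replace slot 2: 2·((-3)+(-10)) − (-4) = -22 → (-3,-22,-10)
replace slot 3: 2·((-3)+(-22)) − (-10) = -40 → (-3,-22,-40)

-3,-22,-40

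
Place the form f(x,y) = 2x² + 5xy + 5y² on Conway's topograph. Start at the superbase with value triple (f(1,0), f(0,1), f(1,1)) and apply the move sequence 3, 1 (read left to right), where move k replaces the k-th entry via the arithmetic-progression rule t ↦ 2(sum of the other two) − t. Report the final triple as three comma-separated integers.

start (2,5,12) = (f(1,0),f(0,1),f(1,1))
replace slot 3: 2·(2+5) − 12 = 2 → (2,5,2)
replace slot 1: 2·(5+2) − 2 = 12 → (12,5,2)

12,5,2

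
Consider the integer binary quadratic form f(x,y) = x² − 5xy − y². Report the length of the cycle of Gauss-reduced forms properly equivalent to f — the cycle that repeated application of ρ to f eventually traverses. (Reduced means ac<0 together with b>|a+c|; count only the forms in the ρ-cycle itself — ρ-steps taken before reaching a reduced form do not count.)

D = 29, ⌊√D⌋ = 5
descent: ρ → (-1,5,1)  [lands on river]
river: ρ → (1,5,-1)
ρ-cycle length = 2 (tail of 1 descent step not counted)

2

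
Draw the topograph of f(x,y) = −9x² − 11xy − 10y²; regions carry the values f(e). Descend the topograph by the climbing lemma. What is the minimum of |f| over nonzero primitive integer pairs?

translate: b→-7 (≡11 mod 18), so (9,11,10)→(9,-7,8)
flip: (9,-7,8)→(8,7,9)
reduced (well bottom): (8,7,9) with a≤c, −a<b≤a
well minimum |f| = |-8| = 8 (negative-definite)

8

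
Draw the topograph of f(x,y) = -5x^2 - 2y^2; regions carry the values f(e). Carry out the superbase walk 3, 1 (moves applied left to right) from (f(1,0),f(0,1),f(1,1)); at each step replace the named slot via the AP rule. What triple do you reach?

start (-5,-2,-7) = (f(1,0),f(0,1),f(1,1))
replace slot 3: 2·((-5)+(-2)) − (-7) = -7 → (-5,-2,-7)
replace slot 1: 2·((-2)+(-7)) − (-5) = -13 → (-13,-2,-7)

-13,-2,-7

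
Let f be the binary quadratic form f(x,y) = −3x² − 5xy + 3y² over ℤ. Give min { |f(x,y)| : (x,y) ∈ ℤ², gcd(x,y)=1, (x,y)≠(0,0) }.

descent: ρ → (3,5,-3)  [lands on river]
river: ρ → (-3,7,1)
river: ρ → (1,7,-3)
river: ρ → (-3,5,3)
river: ρ → (3,7,-1)
river: ρ → (-1,7,3)
closes: descent 1, river 6
min |a| on river = 1

1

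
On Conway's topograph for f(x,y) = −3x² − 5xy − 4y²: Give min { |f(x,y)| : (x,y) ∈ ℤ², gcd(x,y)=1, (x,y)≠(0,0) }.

translate: b→-1 (≡5 mod 6), so (3,5,4)→(3,-1,2)
flip: (3,-1,2)→(2,1,3)
reduced (well bottom): (2,1,3) with a≤c, −a<b≤a
well minimum |f| = |-2| = 2 (negative-definite)

2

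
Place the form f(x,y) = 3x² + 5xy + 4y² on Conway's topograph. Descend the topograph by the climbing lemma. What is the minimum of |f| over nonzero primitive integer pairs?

translate: b→-1 (≡5 mod 6), so (3,5,4)→(3,-1,2)
flip: (3,-1,2)→(2,1,3)
reduced (well bottom): (2,1,3) with a≤c, −a<b≤a
well minimum = a = 2

2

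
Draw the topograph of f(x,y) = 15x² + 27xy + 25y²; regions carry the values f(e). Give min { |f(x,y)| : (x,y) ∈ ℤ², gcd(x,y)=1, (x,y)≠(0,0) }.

translate: b→-3 (≡27 mod 30), so (15,27,25)→(15,-3,13)
flip: (15,-3,13)→(13,3,15)
reduced (well bottom): (13,3,15) with a≤c, −a<b≤a
well minimum = a = 13

13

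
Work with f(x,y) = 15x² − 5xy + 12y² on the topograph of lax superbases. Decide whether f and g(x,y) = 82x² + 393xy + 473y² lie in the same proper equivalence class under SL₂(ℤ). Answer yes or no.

D₁ = -695, D₂ = -695
f: flip: (15,-5,12)→(12,5,15)
f: reduced (well bottom): (12,5,15) with a≤c, −a<b≤a
g: translate: b→65 (≡393 mod 164), so (82,393,473)→(82,65,15)
g: flip: (82,65,15)→(15,-65,82)
g: translate: b→-5 (≡-65 mod 30), so (15,-65,82)→(15,-5,12)
g: flip: (15,-5,12)→(12,5,15)
g: reduced (well bottom): (12,5,15) with a≤c, −a<b≤a
reduced forms (12, 5, 15) vs (12, 5, 15) ⇒ equivalent

yes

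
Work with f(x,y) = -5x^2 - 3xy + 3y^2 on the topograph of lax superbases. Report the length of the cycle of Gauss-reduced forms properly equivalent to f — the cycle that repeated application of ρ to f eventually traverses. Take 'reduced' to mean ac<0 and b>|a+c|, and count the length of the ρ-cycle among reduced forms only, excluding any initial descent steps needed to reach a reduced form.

D = 69, ⌊√D⌋ = 8
descent: ρ → (3,3,-5)  [lands on river]
river: ρ → (-5,7,1)
river: ρ → (1,7,-5)
river: ρ → (-5,3,3)
ρ-cycle length = 4 (tail of 1 descent step not counted)

4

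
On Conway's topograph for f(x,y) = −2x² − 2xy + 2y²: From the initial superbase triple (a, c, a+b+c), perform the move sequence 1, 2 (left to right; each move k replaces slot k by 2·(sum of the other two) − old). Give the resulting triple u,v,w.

start (-2,2,-2) = (f(1,0),f(0,1),f(1,1))
replace slot 1: 2·(2+(-2)) − (-2) = 2 → (2,2,-2)
replace slot 2: 2·(2+(-2)) − 2 = -2 → (2,-2,-2)

2,-2,-2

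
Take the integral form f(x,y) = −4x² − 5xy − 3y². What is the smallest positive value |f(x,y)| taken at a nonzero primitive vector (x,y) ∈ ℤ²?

translate: b→-3 (≡5 mod 8), so (4,5,3)→(4,-3,2)
flip: (4,-3,2)→(2,3,4)
translate: b→-1 (≡3 mod 4), so (2,3,4)→(2,-1,3)
reduced (well bottom): (2,-1,3) with a≤c, −a<b≤a
well minimum |f| = |-2| = 2 (negative-definite)

2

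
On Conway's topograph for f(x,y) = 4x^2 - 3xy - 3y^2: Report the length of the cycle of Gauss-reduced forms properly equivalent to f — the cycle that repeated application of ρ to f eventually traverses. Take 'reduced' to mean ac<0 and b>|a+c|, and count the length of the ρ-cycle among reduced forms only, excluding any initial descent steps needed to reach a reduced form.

D = 57, ⌊√D⌋ = 7
descent: ρ → (-3,3,4)  [lands on river]
river: ρ → (4,5,-2)
river: ρ → (-2,7,1)
river: ρ → (1,7,-2)
river: ρ → (-2,5,4)
river: ρ → (4,3,-3)
ρ-cycle length = 6 (tail of 1 descent step not counted)

6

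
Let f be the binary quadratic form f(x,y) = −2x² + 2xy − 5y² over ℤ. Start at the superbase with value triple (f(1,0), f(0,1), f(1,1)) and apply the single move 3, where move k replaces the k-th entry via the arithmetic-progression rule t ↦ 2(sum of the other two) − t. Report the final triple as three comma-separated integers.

start (-2,-5,-5) = (f(1,0),f(0,1),f(1,1))
replace slot 3: 2·((-2)+(-5)) − (-5) = -9 → (-2,-5,-9)

-2,-5,-9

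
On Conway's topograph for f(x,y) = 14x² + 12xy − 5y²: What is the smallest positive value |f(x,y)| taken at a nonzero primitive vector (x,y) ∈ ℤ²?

river: ρ → (-5,18,5)
river: ρ → (5,12,-14)
river: ρ → (-14,16,3)
river: ρ → (3,20,-2)
river: ρ → (-2,20,3)
river: ρ → (3,16,-14)
river: ρ → (-14,12,5)
river: ρ → (5,18,-5)
river: ρ → (-5,12,14)
river: ρ → (14,16,-3)
river: ρ → (-3,20,2)
river: ρ → (2,20,-3)
river: ρ → (-3,16,14)
river: ρ → (14,12,-5)
closes: descent 0, river 14
min |a| on river = 2

2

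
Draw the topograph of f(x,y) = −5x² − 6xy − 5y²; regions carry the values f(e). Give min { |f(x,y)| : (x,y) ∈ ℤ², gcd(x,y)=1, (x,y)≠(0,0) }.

translate: b→-4 (≡6 mod 10), so (5,6,5)→(5,-4,4)
flip: (5,-4,4)→(4,4,5)
reduced (well bottom): (4,4,5) with a≤c, −a<b≤a
well minimum |f| = |-4| = 4 (negative-definite)

4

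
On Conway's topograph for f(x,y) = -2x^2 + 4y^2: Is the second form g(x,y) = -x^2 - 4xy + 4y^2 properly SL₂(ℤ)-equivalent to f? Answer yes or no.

D₁ = 32, D₂ = 32
river cycle of f (length 2): (-2, 4, 2), (2, 4, -2)
river cycle of g (length 2): (4, 4, -1), (-1, 4, 4)
cycles differ ⇒ inequivalent

no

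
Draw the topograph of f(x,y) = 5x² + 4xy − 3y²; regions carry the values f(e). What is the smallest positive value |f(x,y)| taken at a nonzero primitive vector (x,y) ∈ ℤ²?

river: ρ → (-3,8,1)
river: ρ → (1,8,-3)
river: ρ → (-3,4,5)
river: ρ → (5,6,-2)
river: ρ → (-2,6,5)
river: ρ → (5,4,-3)
closes: descent 0, river 6
min |a| on river = 1

1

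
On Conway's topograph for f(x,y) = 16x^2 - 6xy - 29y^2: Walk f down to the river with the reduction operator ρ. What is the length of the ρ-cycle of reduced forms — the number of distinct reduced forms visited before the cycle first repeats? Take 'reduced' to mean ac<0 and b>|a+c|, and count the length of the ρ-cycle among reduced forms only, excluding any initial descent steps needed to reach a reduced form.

D = 1892, ⌊√D⌋ = 43
descent: ρ → (-29,6,16)
descent: ρ → (16,26,-19)  [lands on river]
river: ρ → (-19,12,23)
river: ρ → (23,34,-8)
river: ρ → (-8,30,31)
river: ρ → (31,32,-7)
river: ρ → (-7,38,16)
ρ-cycle length = 6 (tail of 2 descent steps not counted)

6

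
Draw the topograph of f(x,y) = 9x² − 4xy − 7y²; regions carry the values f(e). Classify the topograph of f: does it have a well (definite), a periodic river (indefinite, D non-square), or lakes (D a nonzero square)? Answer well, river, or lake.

D = b²−4ac = (-4)² − 4·9·(-7) = 268
D > 0 non-square ⇒ indefinite ⇒ periodic river

river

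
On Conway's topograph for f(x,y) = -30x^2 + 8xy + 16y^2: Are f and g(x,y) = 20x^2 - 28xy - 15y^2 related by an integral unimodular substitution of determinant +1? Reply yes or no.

D₁ = 1984, D₂ = 1984
river cycle of f (length 16): (16, 24, -22), (-22, 20, 18), (18, 16, -24), (-24, 32, 10), (10, 28, -30), (-30, 32, 8), (8, 32, -30), (-30, 28, 10), (10, 32, -24), (-24, 16, 18), … (6 more)
river cycle of g (length 16): (-15, 28, 20), (20, 12, -23), (-23, 34, 9), (9, 38, -15), (-15, 22, 25), (25, 28, -12), (-12, 44, 1), (1, 44, -12), (-12, 28, 25), (25, 22, -15), … (6 more)
cycles differ ⇒ inequivalent

no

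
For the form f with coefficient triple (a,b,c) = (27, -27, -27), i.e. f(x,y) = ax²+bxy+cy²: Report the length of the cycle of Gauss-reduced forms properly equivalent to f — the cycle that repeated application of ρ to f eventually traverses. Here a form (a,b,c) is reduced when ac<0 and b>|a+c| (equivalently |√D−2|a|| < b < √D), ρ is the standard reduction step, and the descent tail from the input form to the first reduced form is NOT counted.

D = 3645, ⌊√D⌋ = 60
descent: ρ → (-27,27,27)  [lands on river]
river: ρ → (27,27,-27)
ρ-cycle length = 2 (tail of 1 descent step not counted)

2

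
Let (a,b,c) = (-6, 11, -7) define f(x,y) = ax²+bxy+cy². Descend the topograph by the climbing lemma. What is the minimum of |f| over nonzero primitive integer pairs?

translate: b→1 (≡-11 mod 12), so (6,-11,7)→(6,1,2)
flip: (6,1,2)→(2,-1,6)
reduced (well bottom): (2,-1,6) with a≤c, −a<b≤a
well minimum |f| = |-2| = 2 (negative-definite)

2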